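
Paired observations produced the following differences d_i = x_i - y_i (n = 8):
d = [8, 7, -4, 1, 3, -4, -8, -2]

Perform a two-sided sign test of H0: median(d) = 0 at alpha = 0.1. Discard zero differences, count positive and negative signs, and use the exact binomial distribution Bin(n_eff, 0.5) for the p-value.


Step 1: Discard zero differences. Original n = 8; n_eff = number of nonzero differences = 8.
Nonzero differences (with sign): +8, +7, -4, +1, +3, -4, -8, -2
Step 2: Count signs: positive = 4, negative = 4.
Step 3: Under H0: P(positive) = 0.5, so the number of positives S ~ Bin(8, 0.5).
Step 4: Two-sided exact p-value = sum of Bin(8,0.5) probabilities at or below the observed probability = 1.000000.
Step 5: alpha = 0.1. fail to reject H0.

n_eff = 8, pos = 4, neg = 4, p = 1.000000, fail to reject H0.


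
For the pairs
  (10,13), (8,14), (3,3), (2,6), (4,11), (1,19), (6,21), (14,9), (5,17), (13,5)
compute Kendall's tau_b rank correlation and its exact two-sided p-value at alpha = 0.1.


Step 1: Enumerate the 45 unordered pairs (i,j) with i<j and classify each by sign(x_j-x_i) * sign(y_j-y_i).
  (1,2):dx=-2,dy=+1->D; (1,3):dx=-7,dy=-10->C; (1,4):dx=-8,dy=-7->C; (1,5):dx=-6,dy=-2->C
  (1,6):dx=-9,dy=+6->D; (1,7):dx=-4,dy=+8->D; (1,8):dx=+4,dy=-4->D; (1,9):dx=-5,dy=+4->D
  (1,10):dx=+3,dy=-8->D; (2,3):dx=-5,dy=-11->C; (2,4):dx=-6,dy=-8->C; (2,5):dx=-4,dy=-3->C
  (2,6):dx=-7,dy=+5->D; (2,7):dx=-2,dy=+7->D; (2,8):dx=+6,dy=-5->D; (2,9):dx=-3,dy=+3->D
  (2,10):dx=+5,dy=-9->D; (3,4):dx=-1,dy=+3->D; (3,5):dx=+1,dy=+8->C; (3,6):dx=-2,dy=+16->D
  (3,7):dx=+3,dy=+18->C; (3,8):dx=+11,dy=+6->C; (3,9):dx=+2,dy=+14->C; (3,10):dx=+10,dy=+2->C
  (4,5):dx=+2,dy=+5->C; (4,6):dx=-1,dy=+13->D; (4,7):dx=+4,dy=+15->C; (4,8):dx=+12,dy=+3->C
  (4,9):dx=+3,dy=+11->C; (4,10):dx=+11,dy=-1->D; (5,6):dx=-3,dy=+8->D; (5,7):dx=+2,dy=+10->C
  (5,8):dx=+10,dy=-2->D; (5,9):dx=+1,dy=+6->C; (5,10):dx=+9,dy=-6->D; (6,7):dx=+5,dy=+2->C
  (6,8):dx=+13,dy=-10->D; (6,9):dx=+4,dy=-2->D; (6,10):dx=+12,dy=-14->D; (7,8):dx=+8,dy=-12->D
  (7,9):dx=-1,dy=-4->C; (7,10):dx=+7,dy=-16->D; (8,9):dx=-9,dy=+8->D; (8,10):dx=-1,dy=-4->C
  (9,10):dx=+8,dy=-12->D
Step 2: C = 20, D = 25, total pairs = 45.
Step 3: tau = (C - D)/(n(n-1)/2) = (20 - 25)/45 = -0.111111.
Step 4: Exact two-sided p-value (enumerate n! = 3628800 permutations of y under H0): p = 0.727490.
Step 5: alpha = 0.1. fail to reject H0.

tau_b = -0.1111 (C=20, D=25), p = 0.727490, fail to reject H0.


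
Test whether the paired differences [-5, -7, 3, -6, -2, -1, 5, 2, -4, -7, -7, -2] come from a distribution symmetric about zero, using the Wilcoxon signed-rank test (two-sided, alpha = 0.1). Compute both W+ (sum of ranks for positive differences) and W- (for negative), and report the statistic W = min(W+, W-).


Step 1: Drop any zero differences (none here) and take |d_i|.
|d| = [5, 7, 3, 6, 2, 1, 5, 2, 4, 7, 7, 2]
Step 2: Midrank |d_i| (ties get averaged ranks).
ranks: |5|->7.5, |7|->11, |3|->5, |6|->9, |2|->3, |1|->1, |5|->7.5, |2|->3, |4|->6, |7|->11, |7|->11, |2|->3
Step 3: Attach original signs; sum ranks with positive sign and with negative sign.
W+ = 5 + 7.5 + 3 = 15.5
W- = 7.5 + 11 + 9 + 3 + 1 + 6 + 11 + 11 + 3 = 62.5
(Check: W+ + W- = 78 should equal n(n+1)/2 = 78.)
Step 4: Test statistic W = min(W+, W-) = 15.5.
Step 5: Ties in |d|, so use the tie-corrected normal approximation.
        E[W] = n(n+1)/4 = 12*13/4 = 39.
        Tie groups: |d|=2 (t=3), |d|=5 (t=2), |d|=7 (t=3); sum(t^3 - t) = 54.
        Var[W] = n(n+1)(2n+1)/24 - sum(t^3-t)/48 = 3900/24 - 54/48 = 161.375.
        z = (W - E[W]) / sqrt(Var[W]) = (15.5 - 39) / 12.7033 = -1.8499.
        Two-sided p = 2*Phi(z) = 0.064327.
Step 6: alpha = 0.1. reject H0.

W+ = 15.5, W- = 62.5, W = min = 15.5, p = 0.064327, reject H0.


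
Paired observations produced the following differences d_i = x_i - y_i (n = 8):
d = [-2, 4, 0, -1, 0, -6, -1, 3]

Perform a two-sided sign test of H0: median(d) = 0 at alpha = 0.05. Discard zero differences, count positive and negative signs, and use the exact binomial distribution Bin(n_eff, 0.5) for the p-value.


Step 1: Discard zero differences. Original n = 8; n_eff = number of nonzero differences = 6.
Nonzero differences (with sign): -2, +4, -1, -6, -1, +3
Step 2: Count signs: positive = 2, negative = 4.
Step 3: Under H0: P(positive) = 0.5, so the number of positives S ~ Bin(6, 0.5).
Step 4: Two-sided exact p-value = sum of Bin(6,0.5) probabilities at or below the observed probability = 0.687500.
Step 5: alpha = 0.05. fail to reject H0.

n_eff = 6, pos = 2, neg = 4, p = 0.687500, fail to reject H0.


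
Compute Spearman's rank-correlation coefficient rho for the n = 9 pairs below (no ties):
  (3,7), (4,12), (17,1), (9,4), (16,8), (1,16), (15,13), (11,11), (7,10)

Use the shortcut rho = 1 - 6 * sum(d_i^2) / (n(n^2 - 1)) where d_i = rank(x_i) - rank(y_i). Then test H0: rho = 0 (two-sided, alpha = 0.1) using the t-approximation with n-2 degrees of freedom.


Step 1: Rank x and y separately (midranks; no ties here).
rank(x): 3->2, 4->3, 17->9, 9->5, 16->8, 1->1, 15->7, 11->6, 7->4
rank(y): 7->3, 12->7, 1->1, 4->2, 8->4, 16->9, 13->8, 11->6, 10->5
Step 2: d_i = R_x(i) - R_y(i); compute d_i^2.
  (2-3)^2=1, (3-7)^2=16, (9-1)^2=64, (5-2)^2=9, (8-4)^2=16, (1-9)^2=64, (7-8)^2=1, (6-6)^2=0, (4-5)^2=1
sum(d^2) = 172.
Step 3: rho = 1 - 6*172 / (9*(9^2 - 1)) = 1 - 1032/720 = -0.433333.
Step 4: Under H0, t = rho * sqrt((n-2)/(1-rho^2)) = -1.2721 ~ t(7).
Step 5: Two-sided p-value from the t-distribution with 7 df = 0.243952.
Step 6: alpha = 0.1. fail to reject H0.

rho = -0.4333, p = 0.243952, fail to reject H0 at alpha = 0.1.


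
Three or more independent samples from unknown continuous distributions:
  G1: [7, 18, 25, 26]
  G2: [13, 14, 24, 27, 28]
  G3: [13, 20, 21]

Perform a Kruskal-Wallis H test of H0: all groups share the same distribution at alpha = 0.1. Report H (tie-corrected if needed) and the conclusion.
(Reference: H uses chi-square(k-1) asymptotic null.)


Step 1: Combine all N = 12 observations and assign midranks.
sorted (value, group, rank): (7,G1,1), (13,G2,2.5), (13,G3,2.5), (14,G2,4), (18,G1,5), (20,G3,6), (21,G3,7), (24,G2,8), (25,G1,9), (26,G1,10), (27,G2,11), (28,G2,12)
Step 2: Sum ranks within each group.
R_1 = 25 (n_1 = 4)
R_2 = 37.5 (n_2 = 5)
R_3 = 15.5 (n_3 = 3)
Step 3: H = 12/(N(N+1)) * sum(R_i^2/n_i) - 3(N+1)
     = 12/(12*13) * (25^2/4 + 37.5^2/5 + 15.5^2/3) - 3*13
     = 0.076923 * 517.583 - 39
     = 0.814103.
Step 4: Ties present; correction factor C = 1 - 6/(12^3 - 12) = 0.996503. Corrected H = 0.814103 / 0.996503 = 0.816959.
Step 5: Under H0, H ~ chi^2(2); p-value = 0.664660.
Step 6: alpha = 0.1. fail to reject H0.

H = 0.8170, df = 2, p = 0.664660, fail to reject H0.


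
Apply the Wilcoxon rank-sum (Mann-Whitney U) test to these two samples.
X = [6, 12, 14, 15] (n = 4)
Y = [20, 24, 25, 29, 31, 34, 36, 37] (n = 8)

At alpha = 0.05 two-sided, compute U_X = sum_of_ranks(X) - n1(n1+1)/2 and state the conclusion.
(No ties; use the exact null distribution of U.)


Step 1: Combine and sort all 12 observations; assign midranks.
sorted (value, group): (6,X), (12,X), (14,X), (15,X), (20,Y), (24,Y), (25,Y), (29,Y), (31,Y), (34,Y), (36,Y), (37,Y)
ranks: 6->1, 12->2, 14->3, 15->4, 20->5, 24->6, 25->7, 29->8, 31->9, 34->10, 36->11, 37->12
Step 2: Rank sum for X: R1 = 1 + 2 + 3 + 4 = 10.
Step 3: U_X = R1 - n1(n1+1)/2 = 10 - 4*5/2 = 10 - 10 = 0.
       U_Y = n1*n2 - U_X = 32 - 0 = 32.
Step 4: No ties, so the exact null distribution of U (based on enumerating the C(12,4) = 495 equally likely rank assignments) gives the two-sided p-value.
Step 5: p-value = 0.004040; compare to alpha = 0.05. reject H0.

U_X = 0, p = 0.004040, reject H0 at alpha = 0.05.


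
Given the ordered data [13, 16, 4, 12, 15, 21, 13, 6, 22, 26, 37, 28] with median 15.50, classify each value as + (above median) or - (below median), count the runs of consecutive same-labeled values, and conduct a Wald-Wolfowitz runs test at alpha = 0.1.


Step 1: Compute median = 15.50; label A = above, B = below.
Labels in order: BABBBABBAAAA  (n_A = 6, n_B = 6)
Step 2: Count runs R = 6.
Step 3: Under H0 (random ordering), E[R] = 2*n_A*n_B/(n_A+n_B) + 1 = 2*6*6/12 + 1 = 7.0000.
        Var[R] = 2*n_A*n_B*(2*n_A*n_B - n_A - n_B) / ((n_A+n_B)^2 * (n_A+n_B-1)) = 4320/1584 = 2.7273.
        SD[R] = 1.6514.
Step 4: Continuity-corrected z = (R + 0.5 - E[R]) / SD[R] = (6 + 0.5 - 7.0000) / 1.6514 = -0.3028.
Step 5: Two-sided p-value via normal approximation = 2*(1 - Phi(|z|)) = 0.762069.
Step 6: alpha = 0.1. fail to reject H0.

R = 6, z = -0.3028, p = 0.762069, fail to reject H0.


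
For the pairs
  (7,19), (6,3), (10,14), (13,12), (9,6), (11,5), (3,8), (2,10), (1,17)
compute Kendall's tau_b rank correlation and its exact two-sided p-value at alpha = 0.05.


Step 1: Enumerate the 36 unordered pairs (i,j) with i<j and classify each by sign(x_j-x_i) * sign(y_j-y_i).
  (1,2):dx=-1,dy=-16->C; (1,3):dx=+3,dy=-5->D; (1,4):dx=+6,dy=-7->D; (1,5):dx=+2,dy=-13->D
  (1,6):dx=+4,dy=-14->D; (1,7):dx=-4,dy=-11->C; (1,8):dx=-5,dy=-9->C; (1,9):dx=-6,dy=-2->C
  (2,3):dx=+4,dy=+11->C; (2,4):dx=+7,dy=+9->C; (2,5):dx=+3,dy=+3->C; (2,6):dx=+5,dy=+2->C
  (2,7):dx=-3,dy=+5->D; (2,8):dx=-4,dy=+7->D; (2,9):dx=-5,dy=+14->D; (3,4):dx=+3,dy=-2->D
  (3,5):dx=-1,dy=-8->C; (3,6):dx=+1,dy=-9->D; (3,7):dx=-7,dy=-6->C; (3,8):dx=-8,dy=-4->C
  (3,9):dx=-9,dy=+3->D; (4,5):dx=-4,dy=-6->C; (4,6):dx=-2,dy=-7->C; (4,7):dx=-10,dy=-4->C
  (4,8):dx=-11,dy=-2->C; (4,9):dx=-12,dy=+5->D; (5,6):dx=+2,dy=-1->D; (5,7):dx=-6,dy=+2->D
  (5,8):dx=-7,dy=+4->D; (5,9):dx=-8,dy=+11->D; (6,7):dx=-8,dy=+3->D; (6,8):dx=-9,dy=+5->D
  (6,9):dx=-10,dy=+12->D; (7,8):dx=-1,dy=+2->D; (7,9):dx=-2,dy=+9->D; (8,9):dx=-1,dy=+7->D
Step 2: C = 15, D = 21, total pairs = 36.
Step 3: tau = (C - D)/(n(n-1)/2) = (15 - 21)/36 = -0.166667.
Step 4: Exact two-sided p-value (enumerate n! = 362880 permutations of y under H0): p = 0.612202.
Step 5: alpha = 0.05. fail to reject H0.

tau_b = -0.1667 (C=15, D=21), p = 0.612202, fail to reject H0.


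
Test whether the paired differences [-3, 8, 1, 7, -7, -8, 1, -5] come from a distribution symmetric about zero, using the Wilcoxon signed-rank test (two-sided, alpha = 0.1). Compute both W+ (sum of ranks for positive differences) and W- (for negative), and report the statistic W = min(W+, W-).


Step 1: Drop any zero differences (none here) and take |d_i|.
|d| = [3, 8, 1, 7, 7, 8, 1, 5]
Step 2: Midrank |d_i| (ties get averaged ranks).
ranks: |3|->3, |8|->7.5, |1|->1.5, |7|->5.5, |7|->5.5, |8|->7.5, |1|->1.5, |5|->4
Step 3: Attach original signs; sum ranks with positive sign and with negative sign.
W+ = 7.5 + 1.5 + 5.5 + 1.5 = 16
W- = 3 + 5.5 + 7.5 + 4 = 20
(Check: W+ + W- = 36 should equal n(n+1)/2 = 36.)
Step 4: Test statistic W = min(W+, W-) = 16.
Step 5: Ties in |d|, so use the tie-corrected normal approximation.
        E[W] = n(n+1)/4 = 8*9/4 = 18.
        Tie groups: |d|=1 (t=2), |d|=7 (t=2), |d|=8 (t=2); sum(t^3 - t) = 18.
        Var[W] = n(n+1)(2n+1)/24 - sum(t^3-t)/48 = 1224/24 - 18/48 = 50.625.
        z = (W - E[W]) / sqrt(Var[W]) = (16 - 18) / 7.1151 = -0.2811.
        Two-sided p = 2*Phi(z) = 0.778640.
Step 6: alpha = 0.1. fail to reject H0.

W+ = 16, W- = 20, W = min = 16, p = 0.778640, fail to reject H0.


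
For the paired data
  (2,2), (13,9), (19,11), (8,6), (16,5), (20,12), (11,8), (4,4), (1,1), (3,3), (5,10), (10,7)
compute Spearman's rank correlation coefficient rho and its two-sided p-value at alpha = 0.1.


Step 1: Rank x and y separately (midranks; no ties here).
rank(x): 2->2, 13->9, 19->11, 8->6, 16->10, 20->12, 11->8, 4->4, 1->1, 3->3, 5->5, 10->7
rank(y): 2->2, 9->9, 11->11, 6->6, 5->5, 12->12, 8->8, 4->4, 1->1, 3->3, 10->10, 7->7
Step 2: d_i = R_x(i) - R_y(i); compute d_i^2.
  (2-2)^2=0, (9-9)^2=0, (11-11)^2=0, (6-6)^2=0, (10-5)^2=25, (12-12)^2=0, (8-8)^2=0, (4-4)^2=0, (1-1)^2=0, (3-3)^2=0, (5-10)^2=25, (7-7)^2=0
sum(d^2) = 50.
Step 3: rho = 1 - 6*50 / (12*(12^2 - 1)) = 1 - 300/1716 = 0.825175.
Step 4: Under H0, t = rho * sqrt((n-2)/(1-rho^2)) = 4.6195 ~ t(10).
Step 5: Two-sided p-value from the t-distribution with 10 df = 0.000951.
Step 6: alpha = 0.1. reject H0.

rho = 0.8252, p = 0.000951, reject H0 at alpha = 0.1.


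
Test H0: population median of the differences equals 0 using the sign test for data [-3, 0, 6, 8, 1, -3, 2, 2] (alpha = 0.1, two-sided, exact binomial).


Step 1: Discard zero differences. Original n = 8; n_eff = number of nonzero differences = 7.
Nonzero differences (with sign): -3, +6, +8, +1, -3, +2, +2
Step 2: Count signs: positive = 5, negative = 2.
Step 3: Under H0: P(positive) = 0.5, so the number of positives S ~ Bin(7, 0.5).
Step 4: Two-sided exact p-value = sum of Bin(7,0.5) probabilities at or below the observed probability = 0.453125.
Step 5: alpha = 0.1. fail to reject H0.

n_eff = 7, pos = 5, neg = 2, p = 0.453125, fail to reject H0.


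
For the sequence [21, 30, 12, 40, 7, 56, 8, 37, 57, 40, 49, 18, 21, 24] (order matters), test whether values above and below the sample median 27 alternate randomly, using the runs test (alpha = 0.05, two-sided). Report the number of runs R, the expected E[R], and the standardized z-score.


Step 1: Compute median = 27; label A = above, B = below.
Labels in order: BABABABAAAABBB  (n_A = 7, n_B = 7)
Step 2: Count runs R = 9.
Step 3: Under H0 (random ordering), E[R] = 2*n_A*n_B/(n_A+n_B) + 1 = 2*7*7/14 + 1 = 8.0000.
        Var[R] = 2*n_A*n_B*(2*n_A*n_B - n_A - n_B) / ((n_A+n_B)^2 * (n_A+n_B-1)) = 8232/2548 = 3.2308.
        SD[R] = 1.7974.
Step 4: Continuity-corrected z = (R - 0.5 - E[R]) / SD[R] = (9 - 0.5 - 8.0000) / 1.7974 = 0.2782.
Step 5: Two-sided p-value via normal approximation = 2*(1 - Phi(|z|)) = 0.780879.
Step 6: alpha = 0.05. fail to reject H0.

R = 9, z = 0.2782, p = 0.780879, fail to reject H0.


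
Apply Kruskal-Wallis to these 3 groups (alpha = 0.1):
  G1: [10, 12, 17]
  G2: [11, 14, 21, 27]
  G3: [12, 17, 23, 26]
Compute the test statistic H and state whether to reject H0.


Step 1: Combine all N = 11 observations and assign midranks.
sorted (value, group, rank): (10,G1,1), (11,G2,2), (12,G1,3.5), (12,G3,3.5), (14,G2,5), (17,G1,6.5), (17,G3,6.5), (21,G2,8), (23,G3,9), (26,G3,10), (27,G2,11)
Step 2: Sum ranks within each group.
R_1 = 11 (n_1 = 3)
R_2 = 26 (n_2 = 4)
R_3 = 29 (n_3 = 4)
Step 3: H = 12/(N(N+1)) * sum(R_i^2/n_i) - 3(N+1)
     = 12/(11*12) * (11^2/3 + 26^2/4 + 29^2/4) - 3*12
     = 0.090909 * 419.583 - 36
     = 2.143939.
Step 4: Ties present; correction factor C = 1 - 12/(11^3 - 11) = 0.990909. Corrected H = 2.143939 / 0.990909 = 2.163609.
Step 5: Under H0, H ~ chi^2(2); p-value = 0.338983.
Step 6: alpha = 0.1. fail to reject H0.

H = 2.1636, df = 2, p = 0.338983, fail to reject H0.


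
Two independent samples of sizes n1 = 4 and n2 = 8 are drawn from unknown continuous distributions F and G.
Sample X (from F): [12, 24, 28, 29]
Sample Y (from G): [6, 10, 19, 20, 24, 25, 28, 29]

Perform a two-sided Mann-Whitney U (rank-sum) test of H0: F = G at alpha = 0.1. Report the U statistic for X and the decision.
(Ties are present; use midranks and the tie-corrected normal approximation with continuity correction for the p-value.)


Step 1: Combine and sort all 12 observations; assign midranks.
sorted (value, group): (6,Y), (10,Y), (12,X), (19,Y), (20,Y), (24,X), (24,Y), (25,Y), (28,X), (28,Y), (29,X), (29,Y)
ranks: 6->1, 10->2, 12->3, 19->4, 20->5, 24->6.5, 24->6.5, 25->8, 28->9.5, 28->9.5, 29->11.5, 29->11.5
Step 2: Rank sum for X: R1 = 3 + 6.5 + 9.5 + 11.5 = 30.5.
Step 3: U_X = R1 - n1(n1+1)/2 = 30.5 - 4*5/2 = 30.5 - 10 = 20.5.
       U_Y = n1*n2 - U_X = 32 - 20.5 = 11.5.
Step 4: Ties are present, so use the tie-corrected normal approximation (with continuity correction) for the p-value.
Step 5: p-value = 0.494634; compare to alpha = 0.1. fail to reject H0.

U_X = 20.5, p = 0.494634, fail to reject H0 at alpha = 0.1.


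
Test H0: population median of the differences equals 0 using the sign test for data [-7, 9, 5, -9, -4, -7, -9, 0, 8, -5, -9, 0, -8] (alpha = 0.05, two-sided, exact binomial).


Step 1: Discard zero differences. Original n = 13; n_eff = number of nonzero differences = 11.
Nonzero differences (with sign): -7, +9, +5, -9, -4, -7, -9, +8, -5, -9, -8
Step 2: Count signs: positive = 3, negative = 8.
Step 3: Under H0: P(positive) = 0.5, so the number of positives S ~ Bin(11, 0.5).
Step 4: Two-sided exact p-value = sum of Bin(11,0.5) probabilities at or below the observed probability = 0.226562.
Step 5: alpha = 0.05. fail to reject H0.

n_eff = 11, pos = 3, neg = 8, p = 0.226562, fail to reject H0.


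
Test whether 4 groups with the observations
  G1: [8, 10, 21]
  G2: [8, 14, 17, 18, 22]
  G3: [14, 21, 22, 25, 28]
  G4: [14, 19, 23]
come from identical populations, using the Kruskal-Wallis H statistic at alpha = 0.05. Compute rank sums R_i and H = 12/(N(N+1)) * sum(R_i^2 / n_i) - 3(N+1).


Step 1: Combine all N = 16 observations and assign midranks.
sorted (value, group, rank): (8,G1,1.5), (8,G2,1.5), (10,G1,3), (14,G2,5), (14,G3,5), (14,G4,5), (17,G2,7), (18,G2,8), (19,G4,9), (21,G1,10.5), (21,G3,10.5), (22,G2,12.5), (22,G3,12.5), (23,G4,14), (25,G3,15), (28,G3,16)
Step 2: Sum ranks within each group.
R_1 = 15 (n_1 = 3)
R_2 = 34 (n_2 = 5)
R_3 = 59 (n_3 = 5)
R_4 = 28 (n_4 = 3)
Step 3: H = 12/(N(N+1)) * sum(R_i^2/n_i) - 3(N+1)
     = 12/(16*17) * (15^2/3 + 34^2/5 + 59^2/5 + 28^2/3) - 3*17
     = 0.044118 * 1263.73 - 51
     = 4.752941.
Step 4: Ties present; correction factor C = 1 - 42/(16^3 - 16) = 0.989706. Corrected H = 4.752941 / 0.989706 = 4.802377.
Step 5: Under H0, H ~ chi^2(3); p-value = 0.186853.
Step 6: alpha = 0.05. fail to reject H0.

H = 4.8024, df = 3, p = 0.186853, fail to reject H0.


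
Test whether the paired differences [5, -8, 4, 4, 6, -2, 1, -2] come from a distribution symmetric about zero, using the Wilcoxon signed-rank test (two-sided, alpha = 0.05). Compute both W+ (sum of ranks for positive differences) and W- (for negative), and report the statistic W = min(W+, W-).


Step 1: Drop any zero differences (none here) and take |d_i|.
|d| = [5, 8, 4, 4, 6, 2, 1, 2]
Step 2: Midrank |d_i| (ties get averaged ranks).
ranks: |5|->6, |8|->8, |4|->4.5, |4|->4.5, |6|->7, |2|->2.5, |1|->1, |2|->2.5
Step 3: Attach original signs; sum ranks with positive sign and with negative sign.
W+ = 6 + 4.5 + 4.5 + 7 + 1 = 23
W- = 8 + 2.5 + 2.5 = 13
(Check: W+ + W- = 36 should equal n(n+1)/2 = 36.)
Step 4: Test statistic W = min(W+, W-) = 13.
Step 5: Ties in |d|, so use the tie-corrected normal approximation.
        E[W] = n(n+1)/4 = 8*9/4 = 18.
        Tie groups: |d|=2 (t=2), |d|=4 (t=2); sum(t^3 - t) = 12.
        Var[W] = n(n+1)(2n+1)/24 - sum(t^3-t)/48 = 1224/24 - 12/48 = 50.75.
        z = (W - E[W]) / sqrt(Var[W]) = (13 - 18) / 7.1239 = -0.7019.
        Two-sided p = 2*Phi(z) = 0.482765.
Step 6: alpha = 0.05. fail to reject H0.

W+ = 23, W- = 13, W = min = 13, p = 0.482765, fail to reject H0.


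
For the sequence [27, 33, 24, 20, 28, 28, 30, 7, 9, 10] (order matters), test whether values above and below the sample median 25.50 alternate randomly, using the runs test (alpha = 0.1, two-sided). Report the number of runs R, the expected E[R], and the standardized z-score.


Step 1: Compute median = 25.50; label A = above, B = below.
Labels in order: AABBAAABBB  (n_A = 5, n_B = 5)
Step 2: Count runs R = 4.
Step 3: Under H0 (random ordering), E[R] = 2*n_A*n_B/(n_A+n_B) + 1 = 2*5*5/10 + 1 = 6.0000.
        Var[R] = 2*n_A*n_B*(2*n_A*n_B - n_A - n_B) / ((n_A+n_B)^2 * (n_A+n_B-1)) = 2000/900 = 2.2222.
        SD[R] = 1.4907.
Step 4: Continuity-corrected z = (R + 0.5 - E[R]) / SD[R] = (4 + 0.5 - 6.0000) / 1.4907 = -1.0062.
Step 5: Two-sided p-value via normal approximation = 2*(1 - Phi(|z|)) = 0.314305.
Step 6: alpha = 0.1. fail to reject H0.

R = 4, z = -1.0062, p = 0.314305, fail to reject H0.


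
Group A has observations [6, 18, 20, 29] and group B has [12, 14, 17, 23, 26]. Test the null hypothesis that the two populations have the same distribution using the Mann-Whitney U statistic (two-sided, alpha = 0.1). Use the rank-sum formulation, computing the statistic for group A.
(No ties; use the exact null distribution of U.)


Step 1: Combine and sort all 9 observations; assign midranks.
sorted (value, group): (6,X), (12,Y), (14,Y), (17,Y), (18,X), (20,X), (23,Y), (26,Y), (29,X)
ranks: 6->1, 12->2, 14->3, 17->4, 18->5, 20->6, 23->7, 26->8, 29->9
Step 2: Rank sum for X: R1 = 1 + 5 + 6 + 9 = 21.
Step 3: U_X = R1 - n1(n1+1)/2 = 21 - 4*5/2 = 21 - 10 = 11.
       U_Y = n1*n2 - U_X = 20 - 11 = 9.
Step 4: No ties, so the exact null distribution of U (based on enumerating the C(9,4) = 126 equally likely rank assignments) gives the two-sided p-value.
Step 5: p-value = 0.904762; compare to alpha = 0.1. fail to reject H0.

U_X = 11, p = 0.904762, fail to reject H0 at alpha = 0.1.


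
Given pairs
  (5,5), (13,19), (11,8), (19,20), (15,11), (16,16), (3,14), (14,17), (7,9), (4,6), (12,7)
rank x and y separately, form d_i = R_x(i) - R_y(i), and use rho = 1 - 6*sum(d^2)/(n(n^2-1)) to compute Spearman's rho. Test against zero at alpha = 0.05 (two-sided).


Step 1: Rank x and y separately (midranks; no ties here).
rank(x): 5->3, 13->7, 11->5, 19->11, 15->9, 16->10, 3->1, 14->8, 7->4, 4->2, 12->6
rank(y): 5->1, 19->10, 8->4, 20->11, 11->6, 16->8, 14->7, 17->9, 9->5, 6->2, 7->3
Step 2: d_i = R_x(i) - R_y(i); compute d_i^2.
  (3-1)^2=4, (7-10)^2=9, (5-4)^2=1, (11-11)^2=0, (9-6)^2=9, (10-8)^2=4, (1-7)^2=36, (8-9)^2=1, (4-5)^2=1, (2-2)^2=0, (6-3)^2=9
sum(d^2) = 74.
Step 3: rho = 1 - 6*74 / (11*(11^2 - 1)) = 1 - 444/1320 = 0.663636.
Step 4: Under H0, t = rho * sqrt((n-2)/(1-rho^2)) = 2.6614 ~ t(9).
Step 5: Two-sided p-value from the t-distribution with 9 df = 0.025984.
Step 6: alpha = 0.05. reject H0.

rho = 0.6636, p = 0.025984, reject H0 at alpha = 0.05.


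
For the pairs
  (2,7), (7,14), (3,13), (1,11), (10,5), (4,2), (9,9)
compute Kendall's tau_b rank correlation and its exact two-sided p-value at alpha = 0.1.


Step 1: Enumerate the 21 unordered pairs (i,j) with i<j and classify each by sign(x_j-x_i) * sign(y_j-y_i).
  (1,2):dx=+5,dy=+7->C; (1,3):dx=+1,dy=+6->C; (1,4):dx=-1,dy=+4->D; (1,5):dx=+8,dy=-2->D
  (1,6):dx=+2,dy=-5->D; (1,7):dx=+7,dy=+2->C; (2,3):dx=-4,dy=-1->C; (2,4):dx=-6,dy=-3->C
  (2,5):dx=+3,dy=-9->D; (2,6):dx=-3,dy=-12->C; (2,7):dx=+2,dy=-5->D; (3,4):dx=-2,dy=-2->C
  (3,5):dx=+7,dy=-8->D; (3,6):dx=+1,dy=-11->D; (3,7):dx=+6,dy=-4->D; (4,5):dx=+9,dy=-6->D
  (4,6):dx=+3,dy=-9->D; (4,7):dx=+8,dy=-2->D; (5,6):dx=-6,dy=-3->C; (5,7):dx=-1,dy=+4->D
  (6,7):dx=+5,dy=+7->C
Step 2: C = 9, D = 12, total pairs = 21.
Step 3: tau = (C - D)/(n(n-1)/2) = (9 - 12)/21 = -0.142857.
Step 4: Exact two-sided p-value (enumerate n! = 5040 permutations of y under H0): p = 0.772619.
Step 5: alpha = 0.1. fail to reject H0.

tau_b = -0.1429 (C=9, D=12), p = 0.772619, fail to reject H0.


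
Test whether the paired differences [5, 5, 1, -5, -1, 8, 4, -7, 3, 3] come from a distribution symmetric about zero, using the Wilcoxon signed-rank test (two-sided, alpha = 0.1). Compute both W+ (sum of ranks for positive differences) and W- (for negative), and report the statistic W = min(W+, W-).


Step 1: Drop any zero differences (none here) and take |d_i|.
|d| = [5, 5, 1, 5, 1, 8, 4, 7, 3, 3]
Step 2: Midrank |d_i| (ties get averaged ranks).
ranks: |5|->7, |5|->7, |1|->1.5, |5|->7, |1|->1.5, |8|->10, |4|->5, |7|->9, |3|->3.5, |3|->3.5
Step 3: Attach original signs; sum ranks with positive sign and with negative sign.
W+ = 7 + 7 + 1.5 + 10 + 5 + 3.5 + 3.5 = 37.5
W- = 7 + 1.5 + 9 = 17.5
(Check: W+ + W- = 55 should equal n(n+1)/2 = 55.)
Step 4: Test statistic W = min(W+, W-) = 17.5.
Step 5: Ties in |d|, so use the tie-corrected normal approximation.
        E[W] = n(n+1)/4 = 10*11/4 = 27.5.
        Tie groups: |d|=1 (t=2), |d|=3 (t=2), |d|=5 (t=3); sum(t^3 - t) = 36.
        Var[W] = n(n+1)(2n+1)/24 - sum(t^3-t)/48 = 2310/24 - 36/48 = 95.5.
        z = (W - E[W]) / sqrt(Var[W]) = (17.5 - 27.5) / 9.7724 = -1.0233.
        Two-sided p = 2*Phi(z) = 0.306171.
Step 6: alpha = 0.1. fail to reject H0.

W+ = 37.5, W- = 17.5, W = min = 17.5, p = 0.306171, fail to reject H0.


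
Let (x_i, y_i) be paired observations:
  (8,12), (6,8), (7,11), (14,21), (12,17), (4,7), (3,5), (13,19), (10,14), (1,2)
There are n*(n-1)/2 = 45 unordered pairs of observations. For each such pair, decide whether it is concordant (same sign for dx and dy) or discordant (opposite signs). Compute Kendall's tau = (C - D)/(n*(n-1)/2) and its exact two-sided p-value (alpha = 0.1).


Step 1: Enumerate the 45 unordered pairs (i,j) with i<j and classify each by sign(x_j-x_i) * sign(y_j-y_i).
  (1,2):dx=-2,dy=-4->C; (1,3):dx=-1,dy=-1->C; (1,4):dx=+6,dy=+9->C; (1,5):dx=+4,dy=+5->C
  (1,6):dx=-4,dy=-5->C; (1,7):dx=-5,dy=-7->C; (1,8):dx=+5,dy=+7->C; (1,9):dx=+2,dy=+2->C
  (1,10):dx=-7,dy=-10->C; (2,3):dx=+1,dy=+3->C; (2,4):dx=+8,dy=+13->C; (2,5):dx=+6,dy=+9->C
  (2,6):dx=-2,dy=-1->C; (2,7):dx=-3,dy=-3->C; (2,8):dx=+7,dy=+11->C; (2,9):dx=+4,dy=+6->C
  (2,10):dx=-5,dy=-6->C; (3,4):dx=+7,dy=+10->C; (3,5):dx=+5,dy=+6->C; (3,6):dx=-3,dy=-4->C
  (3,7):dx=-4,dy=-6->C; (3,8):dx=+6,dy=+8->C; (3,9):dx=+3,dy=+3->C; (3,10):dx=-6,dy=-9->C
  (4,5):dx=-2,dy=-4->C; (4,6):dx=-10,dy=-14->C; (4,7):dx=-11,dy=-16->C; (4,8):dx=-1,dy=-2->C
  (4,9):dx=-4,dy=-7->C; (4,10):dx=-13,dy=-19->C; (5,6):dx=-8,dy=-10->C; (5,7):dx=-9,dy=-12->C
  (5,8):dx=+1,dy=+2->C; (5,9):dx=-2,dy=-3->C; (5,10):dx=-11,dy=-15->C; (6,7):dx=-1,dy=-2->C
  (6,8):dx=+9,dy=+12->C; (6,9):dx=+6,dy=+7->C; (6,10):dx=-3,dy=-5->C; (7,8):dx=+10,dy=+14->C
  (7,9):dx=+7,dy=+9->C; (7,10):dx=-2,dy=-3->C; (8,9):dx=-3,dy=-5->C; (8,10):dx=-12,dy=-17->C
  (9,10):dx=-9,dy=-12->C
Step 2: C = 45, D = 0, total pairs = 45.
Step 3: tau = (C - D)/(n(n-1)/2) = (45 - 0)/45 = 1.000000.
Step 4: Exact two-sided p-value (enumerate n! = 3628800 permutations of y under H0): p = 0.000001.
Step 5: alpha = 0.1. reject H0.

tau_b = 1.0000 (C=45, D=0), p = 0.000001, reject H0.


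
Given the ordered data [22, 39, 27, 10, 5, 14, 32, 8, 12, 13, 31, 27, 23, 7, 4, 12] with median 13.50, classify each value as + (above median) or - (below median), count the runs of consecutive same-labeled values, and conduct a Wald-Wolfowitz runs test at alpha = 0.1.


Step 1: Compute median = 13.50; label A = above, B = below.
Labels in order: AAABBAABBBAAABBB  (n_A = 8, n_B = 8)
Step 2: Count runs R = 6.
Step 3: Under H0 (random ordering), E[R] = 2*n_A*n_B/(n_A+n_B) + 1 = 2*8*8/16 + 1 = 9.0000.
        Var[R] = 2*n_A*n_B*(2*n_A*n_B - n_A - n_B) / ((n_A+n_B)^2 * (n_A+n_B-1)) = 14336/3840 = 3.7333.
        SD[R] = 1.9322.
Step 4: Continuity-corrected z = (R + 0.5 - E[R]) / SD[R] = (6 + 0.5 - 9.0000) / 1.9322 = -1.2939.
Step 5: Two-sided p-value via normal approximation = 2*(1 - Phi(|z|)) = 0.195709.
Step 6: alpha = 0.1. fail to reject H0.

R = 6, z = -1.2939, p = 0.195709, fail to reject H0.


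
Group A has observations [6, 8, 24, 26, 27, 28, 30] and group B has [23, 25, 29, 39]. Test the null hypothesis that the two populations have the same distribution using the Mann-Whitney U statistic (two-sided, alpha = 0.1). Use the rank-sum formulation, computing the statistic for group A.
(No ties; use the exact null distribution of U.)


Step 1: Combine and sort all 11 observations; assign midranks.
sorted (value, group): (6,X), (8,X), (23,Y), (24,X), (25,Y), (26,X), (27,X), (28,X), (29,Y), (30,X), (39,Y)
ranks: 6->1, 8->2, 23->3, 24->4, 25->5, 26->6, 27->7, 28->8, 29->9, 30->10, 39->11
Step 2: Rank sum for X: R1 = 1 + 2 + 4 + 6 + 7 + 8 + 10 = 38.
Step 3: U_X = R1 - n1(n1+1)/2 = 38 - 7*8/2 = 38 - 28 = 10.
       U_Y = n1*n2 - U_X = 28 - 10 = 18.
Step 4: No ties, so the exact null distribution of U (based on enumerating the C(11,7) = 330 equally likely rank assignments) gives the two-sided p-value.
Step 5: p-value = 0.527273; compare to alpha = 0.1. fail to reject H0.

U_X = 10, p = 0.527273, fail to reject H0 at alpha = 0.1.


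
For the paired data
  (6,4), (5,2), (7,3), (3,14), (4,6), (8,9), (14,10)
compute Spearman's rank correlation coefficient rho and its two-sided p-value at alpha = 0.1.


Step 1: Rank x and y separately (midranks; no ties here).
rank(x): 6->4, 5->3, 7->5, 3->1, 4->2, 8->6, 14->7
rank(y): 4->3, 2->1, 3->2, 14->7, 6->4, 9->5, 10->6
Step 2: d_i = R_x(i) - R_y(i); compute d_i^2.
  (4-3)^2=1, (3-1)^2=4, (5-2)^2=9, (1-7)^2=36, (2-4)^2=4, (6-5)^2=1, (7-6)^2=1
sum(d^2) = 56.
Step 3: rho = 1 - 6*56 / (7*(7^2 - 1)) = 1 - 336/336 = 0.000000.
Step 4: Under H0, t = rho * sqrt((n-2)/(1-rho^2)) = 0.0000 ~ t(5).
Step 5: Two-sided p-value from the t-distribution with 5 df = 1.000000.
Step 6: alpha = 0.1. fail to reject H0.

rho = 0.0000, p = 1.000000, fail to reject H0 at alpha = 0.1.


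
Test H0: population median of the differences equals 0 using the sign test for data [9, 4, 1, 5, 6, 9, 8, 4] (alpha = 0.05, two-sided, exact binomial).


Step 1: Discard zero differences. Original n = 8; n_eff = number of nonzero differences = 8.
Nonzero differences (with sign): +9, +4, +1, +5, +6, +9, +8, +4
Step 2: Count signs: positive = 8, negative = 0.
Step 3: Under H0: P(positive) = 0.5, so the number of positives S ~ Bin(8, 0.5).
Step 4: Two-sided exact p-value = sum of Bin(8,0.5) probabilities at or below the observed probability = 0.007812.
Step 5: alpha = 0.05. reject H0.

n_eff = 8, pos = 8, neg = 0, p = 0.007812, reject H0.


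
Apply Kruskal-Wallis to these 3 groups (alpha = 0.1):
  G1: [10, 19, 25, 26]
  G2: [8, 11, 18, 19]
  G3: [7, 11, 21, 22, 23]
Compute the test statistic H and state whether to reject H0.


Step 1: Combine all N = 13 observations and assign midranks.
sorted (value, group, rank): (7,G3,1), (8,G2,2), (10,G1,3), (11,G2,4.5), (11,G3,4.5), (18,G2,6), (19,G1,7.5), (19,G2,7.5), (21,G3,9), (22,G3,10), (23,G3,11), (25,G1,12), (26,G1,13)
Step 2: Sum ranks within each group.
R_1 = 35.5 (n_1 = 4)
R_2 = 20 (n_2 = 4)
R_3 = 35.5 (n_3 = 5)
Step 3: H = 12/(N(N+1)) * sum(R_i^2/n_i) - 3(N+1)
     = 12/(13*14) * (35.5^2/4 + 20^2/4 + 35.5^2/5) - 3*14
     = 0.065934 * 667.112 - 42
     = 1.985440.
Step 4: Ties present; correction factor C = 1 - 12/(13^3 - 13) = 0.994505. Corrected H = 1.985440 / 0.994505 = 1.996409.
Step 5: Under H0, H ~ chi^2(2); p-value = 0.368541.
Step 6: alpha = 0.1. fail to reject H0.

H = 1.9964, df = 2, p = 0.368541, fail to reject H0.


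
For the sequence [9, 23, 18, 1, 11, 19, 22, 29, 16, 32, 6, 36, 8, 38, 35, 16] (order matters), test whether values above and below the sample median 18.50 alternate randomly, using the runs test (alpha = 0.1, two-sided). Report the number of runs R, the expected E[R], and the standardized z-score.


Step 1: Compute median = 18.50; label A = above, B = below.
Labels in order: BABBBAAABABABAAB  (n_A = 8, n_B = 8)
Step 2: Count runs R = 11.
Step 3: Under H0 (random ordering), E[R] = 2*n_A*n_B/(n_A+n_B) + 1 = 2*8*8/16 + 1 = 9.0000.
        Var[R] = 2*n_A*n_B*(2*n_A*n_B - n_A - n_B) / ((n_A+n_B)^2 * (n_A+n_B-1)) = 14336/3840 = 3.7333.
        SD[R] = 1.9322.
Step 4: Continuity-corrected z = (R - 0.5 - E[R]) / SD[R] = (11 - 0.5 - 9.0000) / 1.9322 = 0.7763.
Step 5: Two-sided p-value via normal approximation = 2*(1 - Phi(|z|)) = 0.437558.
Step 6: alpha = 0.1. fail to reject H0.

R = 11, z = 0.7763, p = 0.437558, fail to reject H0.


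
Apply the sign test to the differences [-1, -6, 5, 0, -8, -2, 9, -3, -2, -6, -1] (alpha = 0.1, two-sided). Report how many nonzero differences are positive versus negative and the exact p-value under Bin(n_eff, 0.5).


Step 1: Discard zero differences. Original n = 11; n_eff = number of nonzero differences = 10.
Nonzero differences (with sign): -1, -6, +5, -8, -2, +9, -3, -2, -6, -1
Step 2: Count signs: positive = 2, negative = 8.
Step 3: Under H0: P(positive) = 0.5, so the number of positives S ~ Bin(10, 0.5).
Step 4: Two-sided exact p-value = sum of Bin(10,0.5) probabilities at or below the observed probability = 0.109375.
Step 5: alpha = 0.1. fail to reject H0.

n_eff = 10, pos = 2, neg = 8, p = 0.109375, fail to reject H0.


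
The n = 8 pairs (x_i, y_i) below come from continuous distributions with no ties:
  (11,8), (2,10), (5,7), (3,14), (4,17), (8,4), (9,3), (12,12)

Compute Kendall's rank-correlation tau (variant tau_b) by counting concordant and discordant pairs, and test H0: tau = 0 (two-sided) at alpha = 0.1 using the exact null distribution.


Step 1: Enumerate the 28 unordered pairs (i,j) with i<j and classify each by sign(x_j-x_i) * sign(y_j-y_i).
  (1,2):dx=-9,dy=+2->D; (1,3):dx=-6,dy=-1->C; (1,4):dx=-8,dy=+6->D; (1,5):dx=-7,dy=+9->D
  (1,6):dx=-3,dy=-4->C; (1,7):dx=-2,dy=-5->C; (1,8):dx=+1,dy=+4->C; (2,3):dx=+3,dy=-3->D
  (2,4):dx=+1,dy=+4->C; (2,5):dx=+2,dy=+7->C; (2,6):dx=+6,dy=-6->D; (2,7):dx=+7,dy=-7->D
  (2,8):dx=+10,dy=+2->C; (3,4):dx=-2,dy=+7->D; (3,5):dx=-1,dy=+10->D; (3,6):dx=+3,dy=-3->D
  (3,7):dx=+4,dy=-4->D; (3,8):dx=+7,dy=+5->C; (4,5):dx=+1,dy=+3->C; (4,6):dx=+5,dy=-10->D
  (4,7):dx=+6,dy=-11->D; (4,8):dx=+9,dy=-2->D; (5,6):dx=+4,dy=-13->D; (5,7):dx=+5,dy=-14->D
  (5,8):dx=+8,dy=-5->D; (6,7):dx=+1,dy=-1->D; (6,8):dx=+4,dy=+8->C; (7,8):dx=+3,dy=+9->C
Step 2: C = 11, D = 17, total pairs = 28.
Step 3: tau = (C - D)/(n(n-1)/2) = (11 - 17)/28 = -0.214286.
Step 4: Exact two-sided p-value (enumerate n! = 40320 permutations of y under H0): p = 0.548413.
Step 5: alpha = 0.1. fail to reject H0.

tau_b = -0.2143 (C=11, D=17), p = 0.548413, fail to reject H0.


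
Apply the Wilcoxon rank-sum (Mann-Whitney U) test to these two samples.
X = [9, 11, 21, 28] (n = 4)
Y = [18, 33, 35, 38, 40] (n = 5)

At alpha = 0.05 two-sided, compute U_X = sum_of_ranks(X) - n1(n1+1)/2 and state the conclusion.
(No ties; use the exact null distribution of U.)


Step 1: Combine and sort all 9 observations; assign midranks.
sorted (value, group): (9,X), (11,X), (18,Y), (21,X), (28,X), (33,Y), (35,Y), (38,Y), (40,Y)
ranks: 9->1, 11->2, 18->3, 21->4, 28->5, 33->6, 35->7, 38->8, 40->9
Step 2: Rank sum for X: R1 = 1 + 2 + 4 + 5 = 12.
Step 3: U_X = R1 - n1(n1+1)/2 = 12 - 4*5/2 = 12 - 10 = 2.
       U_Y = n1*n2 - U_X = 20 - 2 = 18.
Step 4: No ties, so the exact null distribution of U (based on enumerating the C(9,4) = 126 equally likely rank assignments) gives the two-sided p-value.
Step 5: p-value = 0.063492; compare to alpha = 0.05. fail to reject H0.

U_X = 2, p = 0.063492, fail to reject H0 at alpha = 0.05.


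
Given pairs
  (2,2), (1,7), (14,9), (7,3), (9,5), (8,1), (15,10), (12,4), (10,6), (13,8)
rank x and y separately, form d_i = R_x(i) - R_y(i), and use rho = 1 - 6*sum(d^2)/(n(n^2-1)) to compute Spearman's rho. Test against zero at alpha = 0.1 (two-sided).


Step 1: Rank x and y separately (midranks; no ties here).
rank(x): 2->2, 1->1, 14->9, 7->3, 9->5, 8->4, 15->10, 12->7, 10->6, 13->8
rank(y): 2->2, 7->7, 9->9, 3->3, 5->5, 1->1, 10->10, 4->4, 6->6, 8->8
Step 2: d_i = R_x(i) - R_y(i); compute d_i^2.
  (2-2)^2=0, (1-7)^2=36, (9-9)^2=0, (3-3)^2=0, (5-5)^2=0, (4-1)^2=9, (10-10)^2=0, (7-4)^2=9, (6-6)^2=0, (8-8)^2=0
sum(d^2) = 54.
Step 3: rho = 1 - 6*54 / (10*(10^2 - 1)) = 1 - 324/990 = 0.672727.
Step 4: Under H0, t = rho * sqrt((n-2)/(1-rho^2)) = 2.5717 ~ t(8).
Step 5: Two-sided p-value from the t-distribution with 8 df = 0.033041.
Step 6: alpha = 0.1. reject H0.

rho = 0.6727, p = 0.033041, reject H0 at alpha = 0.1.


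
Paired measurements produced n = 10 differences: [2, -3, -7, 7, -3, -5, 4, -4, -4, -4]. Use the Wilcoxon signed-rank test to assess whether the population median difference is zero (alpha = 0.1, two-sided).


Step 1: Drop any zero differences (none here) and take |d_i|.
|d| = [2, 3, 7, 7, 3, 5, 4, 4, 4, 4]
Step 2: Midrank |d_i| (ties get averaged ranks).
ranks: |2|->1, |3|->2.5, |7|->9.5, |7|->9.5, |3|->2.5, |5|->8, |4|->5.5, |4|->5.5, |4|->5.5, |4|->5.5
Step 3: Attach original signs; sum ranks with positive sign and with negative sign.
W+ = 1 + 9.5 + 5.5 = 16
W- = 2.5 + 9.5 + 2.5 + 8 + 5.5 + 5.5 + 5.5 = 39
(Check: W+ + W- = 55 should equal n(n+1)/2 = 55.)
Step 4: Test statistic W = min(W+, W-) = 16.
Step 5: Ties in |d|, so use the tie-corrected normal approximation.
        E[W] = n(n+1)/4 = 10*11/4 = 27.5.
        Tie groups: |d|=3 (t=2), |d|=4 (t=4), |d|=7 (t=2); sum(t^3 - t) = 72.
        Var[W] = n(n+1)(2n+1)/24 - sum(t^3-t)/48 = 2310/24 - 72/48 = 94.75.
        z = (W - E[W]) / sqrt(Var[W]) = (16 - 27.5) / 9.7340 = -1.1814.
        Two-sided p = 2*Phi(z) = 0.237432.
Step 6: alpha = 0.1. fail to reject H0.

W+ = 16, W- = 39, W = min = 16, p = 0.237432, fail to reject H0.


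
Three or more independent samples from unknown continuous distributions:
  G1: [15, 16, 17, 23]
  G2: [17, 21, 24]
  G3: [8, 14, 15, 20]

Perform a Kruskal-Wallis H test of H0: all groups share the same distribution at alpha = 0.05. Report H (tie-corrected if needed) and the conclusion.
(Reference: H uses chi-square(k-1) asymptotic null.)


Step 1: Combine all N = 11 observations and assign midranks.
sorted (value, group, rank): (8,G3,1), (14,G3,2), (15,G1,3.5), (15,G3,3.5), (16,G1,5), (17,G1,6.5), (17,G2,6.5), (20,G3,8), (21,G2,9), (23,G1,10), (24,G2,11)
Step 2: Sum ranks within each group.
R_1 = 25 (n_1 = 4)
R_2 = 26.5 (n_2 = 3)
R_3 = 14.5 (n_3 = 4)
Step 3: H = 12/(N(N+1)) * sum(R_i^2/n_i) - 3(N+1)
     = 12/(11*12) * (25^2/4 + 26.5^2/3 + 14.5^2/4) - 3*12
     = 0.090909 * 442.896 - 36
     = 4.263258.
Step 4: Ties present; correction factor C = 1 - 12/(11^3 - 11) = 0.990909. Corrected H = 4.263258 / 0.990909 = 4.302370.
Step 5: Under H0, H ~ chi^2(2); p-value = 0.116346.
Step 6: alpha = 0.05. fail to reject H0.

H = 4.3024, df = 2, p = 0.116346, fail to reject H0.


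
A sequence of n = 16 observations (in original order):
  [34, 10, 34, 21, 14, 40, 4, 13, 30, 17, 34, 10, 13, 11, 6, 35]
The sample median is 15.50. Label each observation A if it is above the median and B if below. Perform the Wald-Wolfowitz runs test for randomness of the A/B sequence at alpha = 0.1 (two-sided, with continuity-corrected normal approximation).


Step 1: Compute median = 15.50; label A = above, B = below.
Labels in order: ABAABABBAAABBBBA  (n_A = 8, n_B = 8)
Step 2: Count runs R = 9.
Step 3: Under H0 (random ordering), E[R] = 2*n_A*n_B/(n_A+n_B) + 1 = 2*8*8/16 + 1 = 9.0000.
        Var[R] = 2*n_A*n_B*(2*n_A*n_B - n_A - n_B) / ((n_A+n_B)^2 * (n_A+n_B-1)) = 14336/3840 = 3.7333.
        SD[R] = 1.9322.
Step 4: R = E[R], so z = 0 with no continuity correction.
Step 5: Two-sided p-value via normal approximation = 2*(1 - Phi(|z|)) = 1.000000.
Step 6: alpha = 0.1. fail to reject H0.

R = 9, z = 0.0000, p = 1.000000, fail to reject H0.


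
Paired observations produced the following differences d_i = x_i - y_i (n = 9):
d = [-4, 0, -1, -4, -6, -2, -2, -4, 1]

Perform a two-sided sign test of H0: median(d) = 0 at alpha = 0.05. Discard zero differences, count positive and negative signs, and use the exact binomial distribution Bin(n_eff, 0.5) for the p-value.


Step 1: Discard zero differences. Original n = 9; n_eff = number of nonzero differences = 8.
Nonzero differences (with sign): -4, -1, -4, -6, -2, -2, -4, +1
Step 2: Count signs: positive = 1, negative = 7.
Step 3: Under H0: P(positive) = 0.5, so the number of positives S ~ Bin(8, 0.5).
Step 4: Two-sided exact p-value = sum of Bin(8,0.5) probabilities at or below the observed probability = 0.070312.
Step 5: alpha = 0.05. fail to reject H0.

n_eff = 8, pos = 1, neg = 7, p = 0.070312, fail to reject H0.


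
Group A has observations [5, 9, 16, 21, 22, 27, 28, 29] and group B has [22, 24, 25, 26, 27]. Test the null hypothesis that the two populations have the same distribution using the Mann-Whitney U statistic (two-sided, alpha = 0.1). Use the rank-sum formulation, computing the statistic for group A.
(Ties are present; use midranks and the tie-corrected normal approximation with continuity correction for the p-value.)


Step 1: Combine and sort all 13 observations; assign midranks.
sorted (value, group): (5,X), (9,X), (16,X), (21,X), (22,X), (22,Y), (24,Y), (25,Y), (26,Y), (27,X), (27,Y), (28,X), (29,X)
ranks: 5->1, 9->2, 16->3, 21->4, 22->5.5, 22->5.5, 24->7, 25->8, 26->9, 27->10.5, 27->10.5, 28->12, 29->13
Step 2: Rank sum for X: R1 = 1 + 2 + 3 + 4 + 5.5 + 10.5 + 12 + 13 = 51.
Step 3: U_X = R1 - n1(n1+1)/2 = 51 - 8*9/2 = 51 - 36 = 15.
       U_Y = n1*n2 - U_X = 40 - 15 = 25.
Step 4: Ties are present, so use the tie-corrected normal approximation (with continuity correction) for the p-value.
Step 5: p-value = 0.508901; compare to alpha = 0.1. fail to reject H0.

U_X = 15, p = 0.508901, fail to reject H0 at alpha = 0.1.
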